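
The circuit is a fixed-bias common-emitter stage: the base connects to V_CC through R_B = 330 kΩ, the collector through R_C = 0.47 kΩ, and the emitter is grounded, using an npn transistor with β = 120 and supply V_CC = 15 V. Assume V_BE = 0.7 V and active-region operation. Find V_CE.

Base loop: V_CC = I_B·R_B + V_BE, so I_B = (15 − 0.7)/330 kΩ = 0.0433 mA.
In the active region I_C = β·I_B = 120 × 0.0433 = 5.2 mA.
Collector loop: V_CE = V_CC − I_C·R_C = 15 − 5.2×0.47 = 12.6 V.
Since V_CE = 12.6 V > V_CE(sat) ≈ 0.2 V, the transistor is in the active region as assumed.

V_CE ≈ 13 V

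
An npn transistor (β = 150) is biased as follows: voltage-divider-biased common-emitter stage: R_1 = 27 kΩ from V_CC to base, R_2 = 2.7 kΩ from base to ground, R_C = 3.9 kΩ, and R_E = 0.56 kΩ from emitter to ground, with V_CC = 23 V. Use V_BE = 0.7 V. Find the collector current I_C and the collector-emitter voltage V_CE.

Thevenize the base divider: V_Th = V_CC·R_2/(R_1+R_2) = 23×2.7/29.7 = 2.09 V, R_Th = R_1‖R_2 = 2.45 kΩ.
Base-emitter loop: V_Th = I_B·R_Th + V_BE + (β+1)I_B·R_E, so I_B = (2.09 − 0.7) / (2.45 + 151×0.56) = 0.016 mA.
I_C = β·I_B = 150×0.016 = 2.4 mA, and I_E = (β+1)I_B = 2.41 mA.
V_CE = V_CC − I_C·R_C − I_E·R_E = 23 − 2.4×3.9 − 2.41×0.56 = 12.3 V.
V_CE = 12.3 V > 0.2 V confirms active-region operation.

I_C ≈ 2.4 mA, V_CE ≈ 12 V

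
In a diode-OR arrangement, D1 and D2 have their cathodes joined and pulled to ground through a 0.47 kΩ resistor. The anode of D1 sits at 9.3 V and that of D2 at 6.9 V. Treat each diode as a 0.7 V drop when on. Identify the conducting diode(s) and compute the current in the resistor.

Only D1 conducts; I_R ≈ 18 mA

Assume both conduct. Then node N would need to be at both 9.3−0.7 = 8.6 V and 6.9−0.7 = 6.2 V, which is impossible.
Assume only D1 conducts: V_N = 9.3 − 0.7 = 8.6 V, so I_R = 8.6/0.47 = 18.3 mA.
Check D2: its anode-to-cathode voltage is 6.9 − 8.6 = -1.7 V < 0.7 V, so it is off. The assumption is consistent.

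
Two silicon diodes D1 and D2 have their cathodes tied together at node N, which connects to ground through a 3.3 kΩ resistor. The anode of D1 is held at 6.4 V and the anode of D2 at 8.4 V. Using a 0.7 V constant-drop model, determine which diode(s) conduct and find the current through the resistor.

Only D2 conducts; I_R ≈ 2.3 mA

Assume both conduct. Then node N would need to be at both 6.4−0.7 = 5.7 V and 8.4−0.7 = 7.7 V, which is impossible.
Assume only D2 conducts: V_N = 8.4 − 0.7 = 7.7 V, so I_R = 7.7/3.3 = 2.33 mA.
Check D1: its anode-to-cathode voltage is 6.4 − 7.7 = -1.3 V < 0.7 V, so it is off. The assumption is consistent.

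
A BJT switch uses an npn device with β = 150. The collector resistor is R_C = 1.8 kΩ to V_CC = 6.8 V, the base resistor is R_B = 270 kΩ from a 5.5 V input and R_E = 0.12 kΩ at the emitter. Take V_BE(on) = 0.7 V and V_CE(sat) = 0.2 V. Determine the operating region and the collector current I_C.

active; I_C ≈ 2.5 mA

Assume active. Base-emitter loop: I_B = (V_BB − V_BE)/(R_B + (β+1)R_E) = (5.5 − 0.7)/(270 + 151×0.12) = 0.0167 mA.
I_C = β·I_B = 150×0.0167 = 2.5 mA.
V_CE = V_CC − I_C·R_C − I_E·R_E = 6.8 − 2.5×1.8 − 2.52×0.12 = 2 V > V_CE(sat), so the active-region assumption holds.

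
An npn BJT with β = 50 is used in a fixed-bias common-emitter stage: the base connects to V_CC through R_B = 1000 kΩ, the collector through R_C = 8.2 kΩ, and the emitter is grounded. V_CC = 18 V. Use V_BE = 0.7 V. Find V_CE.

V_CE ≈ 11 V

Base loop: V_CC = I_B·R_B + V_BE, so I_B = (18 − 0.7)/1000 kΩ = 0.0173 mA.
In the active region I_C = β·I_B = 50 × 0.0173 = 0.865 mA.
Collector loop: V_CE = V_CC − I_C·R_C = 18 − 0.865×8.2 = 10.9 V.
Since V_CE = 10.9 V > V_CE(sat) ≈ 0.2 V, the transistor is in the active region as assumed.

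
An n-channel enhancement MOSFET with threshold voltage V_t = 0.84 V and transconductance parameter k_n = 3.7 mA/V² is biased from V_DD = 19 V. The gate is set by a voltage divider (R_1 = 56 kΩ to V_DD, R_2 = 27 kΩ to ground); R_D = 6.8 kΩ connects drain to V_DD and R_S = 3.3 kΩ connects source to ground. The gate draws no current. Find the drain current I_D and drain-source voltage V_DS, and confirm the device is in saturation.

V_G = V_DD·R_2/(R_1+R_2) = 19×27/83 = 6.18 V.
Assume saturation: I_D = (k_n/2)(V_GS − V_t)² with V_GS = V_G − I_D·R_S = 6.18 − 3.3·I_D.
Substituting gives 20.1·I_D² − 66.2·I_D + 52.8 = 0, with roots I_D = 1.36 or 1.93 mA.
The root I_D = 1.93 mA gives V_GS = -0.181 V ≤ V_t, so take I_D = 1.36 mA.
Then V_GS = 1.7 V and V_DS = V_DD − I_D(R_D+R_S) = 19 − 1.36×10.1 = 5.28 V.
Saturation requires V_DS ≥ V_GS − V_t = 0.857 V; 5.28 ≥ 0.857 ✓.

I_D ≈ 1.4 mA, V_DS ≈ 5.3 V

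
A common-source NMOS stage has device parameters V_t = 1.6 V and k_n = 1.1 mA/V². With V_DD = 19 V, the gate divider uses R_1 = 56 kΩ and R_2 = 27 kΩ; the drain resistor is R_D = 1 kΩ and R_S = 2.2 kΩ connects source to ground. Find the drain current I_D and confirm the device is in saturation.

I_D ≈ 1.4 mA

V_G = V_DD·R_2/(R_1+R_2) = 19×27/83 = 6.18 V.
Assume saturation: I_D = (k_n/2)(V_GS − V_t)² with V_GS = V_G − I_D·R_S = 6.18 − 2.2·I_D.
Substituting gives 2.66·I_D² − 12.1·I_D + 11.5 = 0, with roots I_D = 1.37 or 3.17 mA.
The root I_D = 3.17 mA gives V_GS = -0.802 V ≤ V_t, so take I_D = 1.37 mA.
Then V_GS = 3.18 V and V_DS = V_DD − I_D(R_D+R_S) = 19 − 1.37×3.2 = 14.6 V.
Saturation requires V_DS ≥ V_GS − V_t = 1.58 V; 14.6 ≥ 1.58 ✓.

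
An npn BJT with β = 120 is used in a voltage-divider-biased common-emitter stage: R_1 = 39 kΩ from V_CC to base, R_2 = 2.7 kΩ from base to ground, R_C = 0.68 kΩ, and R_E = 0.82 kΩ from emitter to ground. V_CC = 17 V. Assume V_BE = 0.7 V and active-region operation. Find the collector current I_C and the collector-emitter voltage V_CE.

I_C ≈ 0.47 mA, V_CE ≈ 16 V

Thevenize the base divider: V_Th = V_CC·R_2/(R_1+R_2) = 17×2.7/41.7 = 1.1 V, R_Th = R_1‖R_2 = 2.53 kΩ.
Base-emitter loop: V_Th = I_B·R_Th + V_BE + (β+1)I_B·R_E, so I_B = (1.1 − 0.7) / (2.53 + 121×0.82) = 0.00394 mA.
I_C = β·I_B = 120×0.00394 = 0.473 mA, and I_E = (β+1)I_B = 0.477 mA.
V_CE = V_CC − I_C·R_C − I_E·R_E = 17 − 0.473×0.68 − 0.477×0.82 = 16.3 V.
V_CE = 16.3 V > 0.2 V confirms active-region operation.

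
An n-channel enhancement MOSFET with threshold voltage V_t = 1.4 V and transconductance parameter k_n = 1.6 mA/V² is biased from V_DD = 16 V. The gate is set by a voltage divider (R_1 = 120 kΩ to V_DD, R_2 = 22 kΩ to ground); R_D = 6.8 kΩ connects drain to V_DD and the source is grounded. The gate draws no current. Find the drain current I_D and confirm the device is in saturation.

V_G = V_DD·R_2/(R_1+R_2) = 16×22/142 = 2.48 V. With the source grounded, V_GS = V_G = 2.48 V.
Assume saturation: I_D = (k_n/2)(V_GS − V_t)² = (1.6/2)×(2.48 − 1.4)² = 0.8×1.08² = 0.931 mA.
V_DS = V_DD − I_D·R_D = 16 − 0.931×6.8 = 9.67 V.
Saturation requires V_DS ≥ V_GS − V_t = 1.08 V; 9.67 ≥ 1.08 ✓.

I_D ≈ 0.93 mA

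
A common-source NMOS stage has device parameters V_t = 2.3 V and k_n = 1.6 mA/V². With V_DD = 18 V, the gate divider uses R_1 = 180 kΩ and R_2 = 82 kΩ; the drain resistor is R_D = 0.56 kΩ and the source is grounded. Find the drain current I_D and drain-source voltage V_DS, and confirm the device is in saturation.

I_D ≈ 8.9 mA, V_DS ≈ 13 V

V_G = V_DD·R_2/(R_1+R_2) = 18×82/262 = 5.63 V. With the source grounded, V_GS = V_G = 5.63 V.
Assume saturation: I_D = (k_n/2)(V_GS − V_t)² = (1.6/2)×(5.63 − 2.3)² = 0.8×3.33² = 8.89 mA.
V_DS = V_DD − I_D·R_D = 18 − 8.89×0.56 = 13 V.
Saturation requires V_DS ≥ V_GS − V_t = 3.33 V; 13 ≥ 3.33 ✓.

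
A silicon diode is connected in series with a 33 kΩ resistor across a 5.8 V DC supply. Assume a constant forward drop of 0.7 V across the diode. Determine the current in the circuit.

I ≈ 0.15 mA

KVL around the loop: 5.8 = V_D + I·R = 0.7 + I × 33 kΩ.
So I = (5.8 − 0.7) / 33 kΩ = 5.1 / 33 = 0.155 mA.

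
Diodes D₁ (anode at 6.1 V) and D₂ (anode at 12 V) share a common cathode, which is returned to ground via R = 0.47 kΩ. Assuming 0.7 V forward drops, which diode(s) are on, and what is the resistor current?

Only D₂ conducts; I_R ≈ 24 mA

Assume both conduct. Then node N would need to be at both 6.1−0.7 = 5.4 V and 12−0.7 = 11.3 V, which is impossible.
Assume only D₂ conducts: V_N = 12 − 0.7 = 11.3 V, so I_R = 11.3/0.47 = 24 mA.
Check D₁: its anode-to-cathode voltage is 6.1 − 11.3 = -5.2 V < 0.7 V, so it is off. The assumption is consistent.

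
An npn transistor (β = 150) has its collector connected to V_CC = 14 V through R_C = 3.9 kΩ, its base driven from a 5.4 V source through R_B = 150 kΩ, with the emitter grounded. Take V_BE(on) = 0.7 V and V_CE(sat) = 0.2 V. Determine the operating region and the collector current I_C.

saturation; I_C ≈ 3.5 mA

Assume active: I_B = (5.4 − 0.7)/150 = 0.0313 mA, giving I_C = β·I_B = 4.7 mA.
But then V_CE = 14 − 4.7×3.9 = -4.33 V < V_CE(sat) = 0.2 V — impossible in the active region.
So the transistor is saturated. With V_CE = 0.2 V, I_C = (V_CC − 0.2)/R_C = 13.8/3.9 = 3.54 mA.
Check: β·I_B = 4.7 mA > I_C = 3.54 mA, confirming saturation.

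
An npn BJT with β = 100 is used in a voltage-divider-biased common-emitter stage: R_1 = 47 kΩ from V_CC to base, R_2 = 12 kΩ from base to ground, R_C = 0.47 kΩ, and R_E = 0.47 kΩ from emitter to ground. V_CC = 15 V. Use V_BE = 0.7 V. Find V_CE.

V_CE ≈ 11 V

Thevenize the base divider: V_Th = V_CC·R_2/(R_1+R_2) = 15×12/59 = 3.05 V, R_Th = R_1‖R_2 = 9.56 kΩ.
Base-emitter loop: V_Th = I_B·R_Th + V_BE + (β+1)I_B·R_E, so I_B = (3.05 − 0.7) / (9.56 + 101×0.47) = 0.0412 mA.
I_C = β·I_B = 100×0.0412 = 4.12 mA, and I_E = (β+1)I_B = 4.16 mA.
V_CE = V_CC − I_C·R_C − I_E·R_E = 15 − 4.12×0.47 − 4.16×0.47 = 11.1 V.
V_CE = 11.1 V > 0.2 V confirms active-region operation.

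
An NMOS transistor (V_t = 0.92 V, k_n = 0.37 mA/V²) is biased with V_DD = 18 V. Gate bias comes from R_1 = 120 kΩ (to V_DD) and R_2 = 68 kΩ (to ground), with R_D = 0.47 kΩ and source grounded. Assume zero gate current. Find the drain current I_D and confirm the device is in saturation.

I_D ≈ 5.8 mA

V_G = V_DD·R_2/(R_1+R_2) = 18×68/188 = 6.51 V. With the source grounded, V_GS = V_G = 6.51 V.
Assume saturation: I_D = (k_n/2)(V_GS − V_t)² = (0.37/2)×(6.51 − 0.92)² = 0.185×5.59² = 5.78 mA.
V_DS = V_DD − I_D·R_D = 18 − 5.78×0.47 = 15.3 V.
Saturation requires V_DS ≥ V_GS − V_t = 5.59 V; 15.3 ≥ 5.59 ✓.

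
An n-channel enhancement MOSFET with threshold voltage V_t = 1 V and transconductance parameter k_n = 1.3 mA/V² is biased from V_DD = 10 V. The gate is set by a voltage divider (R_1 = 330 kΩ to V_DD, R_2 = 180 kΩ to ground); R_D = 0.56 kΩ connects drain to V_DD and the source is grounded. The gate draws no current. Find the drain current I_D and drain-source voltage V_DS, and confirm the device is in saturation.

V_G = V_DD·R_2/(R_1+R_2) = 10×180/510 = 3.53 V. With the source grounded, V_GS = V_G = 3.53 V.
Assume saturation: I_D = (k_n/2)(V_GS − V_t)² = (1.3/2)×(3.53 − 1)² = 0.65×2.53² = 4.16 mA.
V_DS = V_DD − I_D·R_D = 10 − 4.16×0.56 = 7.67 V.
Saturation requires V_DS ≥ V_GS − V_t = 2.53 V; 7.67 ≥ 2.53 ✓.

I_D ≈ 4.2 mA, V_DS ≈ 7.7 V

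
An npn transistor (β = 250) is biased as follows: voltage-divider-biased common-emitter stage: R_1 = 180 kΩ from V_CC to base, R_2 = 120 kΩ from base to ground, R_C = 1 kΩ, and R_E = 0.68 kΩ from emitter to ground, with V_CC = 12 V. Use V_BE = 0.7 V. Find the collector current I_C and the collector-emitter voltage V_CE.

I_C ≈ 4.2 mA, V_CE ≈ 4.9 V

Thevenize the base divider: V_Th = V_CC·R_2/(R_1+R_2) = 12×120/300 = 4.8 V, R_Th = R_1‖R_2 = 72 kΩ.
Base-emitter loop: V_Th = I_B·R_Th + V_BE + (β+1)I_B·R_E, so I_B = (4.8 − 0.7) / (72 + 251×0.68) = 0.0169 mA.
I_C = β·I_B = 250×0.0169 = 4.22 mA, and I_E = (β+1)I_B = 4.24 mA.
V_CE = V_CC − I_C·R_C − I_E·R_E = 12 − 4.22×1 − 4.24×0.68 = 4.89 V.
V_CE = 4.89 V > 0.2 V confirms active-region operation.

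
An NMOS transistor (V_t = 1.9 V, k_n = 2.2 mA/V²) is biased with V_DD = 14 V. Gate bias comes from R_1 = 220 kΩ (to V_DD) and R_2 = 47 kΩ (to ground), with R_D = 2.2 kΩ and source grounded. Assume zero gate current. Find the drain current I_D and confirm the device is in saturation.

I_D ≈ 0.35 mA

V_G = V_DD·R_2/(R_1+R_2) = 14×47/267 = 2.46 V. With the source grounded, V_GS = V_G = 2.46 V.
Assume saturation: I_D = (k_n/2)(V_GS − V_t)² = (2.2/2)×(2.46 − 1.9)² = 1.1×0.564² = 0.35 mA.
V_DS = V_DD − I_D·R_D = 14 − 0.35×2.2 = 13.2 V.
Saturation requires V_DS ≥ V_GS − V_t = 0.564 V; 13.2 ≥ 0.564 ✓.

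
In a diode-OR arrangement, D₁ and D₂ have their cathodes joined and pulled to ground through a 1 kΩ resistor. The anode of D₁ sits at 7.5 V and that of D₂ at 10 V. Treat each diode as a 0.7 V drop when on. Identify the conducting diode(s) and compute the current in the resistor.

Assume both conduct. Then node N would need to be at both 7.5−0.7 = 6.8 V and 10−0.7 = 9.3 V, which is impossible.
Assume only D₂ conducts: V_N = 10 − 0.7 = 9.3 V, so I_R = 9.3/1 = 9.3 mA.
Check D₁: its anode-to-cathode voltage is 7.5 − 9.3 = -1.8 V < 0.7 V, so it is off. The assumption is consistent.

Only D₂ conducts; I_R ≈ 9.3 mA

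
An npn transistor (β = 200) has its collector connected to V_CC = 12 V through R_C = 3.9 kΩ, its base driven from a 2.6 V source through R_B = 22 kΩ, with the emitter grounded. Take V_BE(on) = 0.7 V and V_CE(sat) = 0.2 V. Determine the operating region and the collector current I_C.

Assume active: I_B = (2.6 − 0.7)/22 = 0.0864 mA, giving I_C = β·I_B = 17.3 mA.
But then V_CE = 12 − 17.3×3.9 = -55.4 V < V_CE(sat) = 0.2 V — impossible in the active region.
So the transistor is saturated. With V_CE = 0.2 V, I_C = (V_CC − 0.2)/R_C = 11.8/3.9 = 3.03 mA.
Check: β·I_B = 17.3 mA > I_C = 3.03 mA, confirming saturation.

saturation; I_C ≈ 3 mA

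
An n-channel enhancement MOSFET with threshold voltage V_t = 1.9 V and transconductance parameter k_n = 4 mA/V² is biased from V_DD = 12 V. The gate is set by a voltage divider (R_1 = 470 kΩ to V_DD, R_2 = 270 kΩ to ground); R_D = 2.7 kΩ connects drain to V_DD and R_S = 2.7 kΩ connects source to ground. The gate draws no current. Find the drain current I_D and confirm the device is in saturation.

V_G = V_DD·R_2/(R_1+R_2) = 12×270/740 = 4.38 V.
Assume saturation: I_D = (k_n/2)(V_GS − V_t)² with V_GS = V_G − I_D·R_S = 4.38 − 2.7·I_D.
Substituting gives 14.6·I_D² − 27.8·I_D + 12.3 = 0, with roots I_D = 0.699 or 1.21 mA.
The root I_D = 1.21 mA gives V_GS = 1.12 V ≤ V_t, so take I_D = 0.699 mA.
Then V_GS = 2.49 V and V_DS = V_DD − I_D(R_D+R_S) = 12 − 0.699×5.4 = 8.23 V.
Saturation requires V_DS ≥ V_GS − V_t = 0.591 V; 8.23 ≥ 0.591 ✓.

I_D ≈ 0.7 mA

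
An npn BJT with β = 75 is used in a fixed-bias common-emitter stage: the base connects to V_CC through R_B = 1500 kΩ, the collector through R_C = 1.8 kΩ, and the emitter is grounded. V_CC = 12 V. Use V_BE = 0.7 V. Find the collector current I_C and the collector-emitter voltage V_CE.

I_C ≈ 0.57 mA, V_CE ≈ 11 V

Base loop: V_CC = I_B·R_B + V_BE, so I_B = (12 − 0.7)/1500 kΩ = 0.00753 mA.
In the active region I_C = β·I_B = 75 × 0.00753 = 0.565 mA.
Collector loop: V_CE = V_CC − I_C·R_C = 12 − 0.565×1.8 = 11 V.
Since V_CE = 11 V > V_CE(sat) ≈ 0.2 V, the transistor is in the active region as assumed.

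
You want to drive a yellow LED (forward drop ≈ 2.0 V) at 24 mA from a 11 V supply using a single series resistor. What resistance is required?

R ≈ 0.38 kΩ

The resistor drops V_S − V_D = 11 − 2.0 = 9 V at 24 mA.
R = 9 V / 24 mA = 0.375 kΩ.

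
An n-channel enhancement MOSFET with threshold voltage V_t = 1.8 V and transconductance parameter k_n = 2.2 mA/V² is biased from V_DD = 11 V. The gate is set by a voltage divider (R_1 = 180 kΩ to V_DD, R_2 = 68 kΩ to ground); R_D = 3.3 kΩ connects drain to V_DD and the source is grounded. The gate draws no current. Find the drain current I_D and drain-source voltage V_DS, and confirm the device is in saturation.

I_D ≈ 1.6 mA, V_DS ≈ 5.6 V

V_G = V_DD·R_2/(R_1+R_2) = 11×68/248 = 3.02 V. With the source grounded, V_GS = V_G = 3.02 V.
Assume saturation: I_D = (k_n/2)(V_GS − V_t)² = (2.2/2)×(3.02 − 1.8)² = 1.1×1.22² = 1.63 mA.
V_DS = V_DD − I_D·R_D = 11 − 1.63×3.3 = 5.63 V.
Saturation requires V_DS ≥ V_GS − V_t = 1.22 V; 5.63 ≥ 1.22 ✓.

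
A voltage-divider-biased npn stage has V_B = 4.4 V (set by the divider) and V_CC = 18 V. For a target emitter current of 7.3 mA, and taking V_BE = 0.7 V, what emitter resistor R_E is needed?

V_E = V_B − V_BE = 4.4 − 0.7 = 3.7 V.
R_E = V_E / I_E = 3.7 / 7.3 = 0.507 kΩ.

R_E ≈ 0.51 kΩ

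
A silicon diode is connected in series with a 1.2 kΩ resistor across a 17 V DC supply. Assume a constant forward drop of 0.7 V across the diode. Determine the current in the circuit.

I ≈ 14 mA

KVL around the loop: 17 = V_D + I·R = 0.7 + I × 1.2 kΩ.
So I = (17 − 0.7) / 1.2 kΩ = 16.3 / 1.2 = 13.6 mA.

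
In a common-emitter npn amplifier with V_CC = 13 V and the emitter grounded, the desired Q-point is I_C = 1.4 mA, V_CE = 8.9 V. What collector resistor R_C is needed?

R_C ≈ 2.9 kΩ

Collector loop: V_CC = I_C·R_C + V_CE.
R_C = (V_CC − V_CE)/I_C = (13 − 8.9)/1.4 = 2.93 kΩ.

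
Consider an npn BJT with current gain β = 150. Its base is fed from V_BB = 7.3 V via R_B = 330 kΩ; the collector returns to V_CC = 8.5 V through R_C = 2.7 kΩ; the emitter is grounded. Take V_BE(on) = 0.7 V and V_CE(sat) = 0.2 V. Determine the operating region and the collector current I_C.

active; I_C ≈ 3 mA

Assume active. Base-emitter loop: I_B = (V_BB − V_BE)/R_B = (7.3 − 0.7)/330 = 0.02 mA.
I_C = β·I_B = 150×0.02 = 3 mA.
V_CE = V_CC − I_C·R_C = 8.5 − 3×2.7 = 0.4 V > V_CE(sat), so the active-region assumption holds.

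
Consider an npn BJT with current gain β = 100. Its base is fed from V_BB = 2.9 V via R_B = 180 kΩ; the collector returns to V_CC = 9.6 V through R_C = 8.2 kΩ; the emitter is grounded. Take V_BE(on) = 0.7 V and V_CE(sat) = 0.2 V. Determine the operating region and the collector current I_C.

Assume active: I_B = (2.9 − 0.7)/180 = 0.0122 mA, giving I_C = β·I_B = 1.22 mA.
But then V_CE = 9.6 − 1.22×8.2 = -0.422 V < V_CE(sat) = 0.2 V — impossible in the active region.
So the transistor is saturated. With V_CE = 0.2 V, I_C = (V_CC − 0.2)/R_C = 9.4/8.2 = 1.15 mA.
Check: β·I_B = 1.22 mA > I_C = 1.15 mA, confirming saturation.

saturation; I_C ≈ 1.1 mA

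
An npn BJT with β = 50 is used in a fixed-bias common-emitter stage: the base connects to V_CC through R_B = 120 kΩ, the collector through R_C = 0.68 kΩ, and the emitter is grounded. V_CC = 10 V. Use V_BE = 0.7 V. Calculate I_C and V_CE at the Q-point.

Base loop: V_CC = I_B·R_B + V_BE, so I_B = (10 − 0.7)/120 kΩ = 0.0775 mA.
In the active region I_C = β·I_B = 50 × 0.0775 = 3.88 mA.
Collector loop: V_CE = V_CC − I_C·R_C = 10 − 3.88×0.68 = 7.37 V.
Since V_CE = 7.37 V > V_CE(sat) ≈ 0.2 V, the transistor is in the active region as assumed.

I_C ≈ 3.9 mA, V_CE ≈ 7.4 V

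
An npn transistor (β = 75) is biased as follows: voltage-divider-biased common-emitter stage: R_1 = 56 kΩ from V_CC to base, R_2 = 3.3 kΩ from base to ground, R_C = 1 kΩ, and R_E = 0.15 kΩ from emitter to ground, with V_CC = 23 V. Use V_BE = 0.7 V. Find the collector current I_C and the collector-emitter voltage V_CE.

I_C ≈ 3 mA, V_CE ≈ 20 V

Thevenize the base divider: V_Th = V_CC·R_2/(R_1+R_2) = 23×3.3/59.3 = 1.28 V, R_Th = R_1‖R_2 = 3.12 kΩ.
Base-emitter loop: V_Th = I_B·R_Th + V_BE + (β+1)I_B·R_E, so I_B = (1.28 − 0.7) / (3.12 + 76×0.15) = 0.04 mA.
I_C = β·I_B = 75×0.04 = 3 mA, and I_E = (β+1)I_B = 3.04 mA.
V_CE = V_CC − I_C·R_C − I_E·R_E = 23 − 3×1 − 3.04×0.15 = 19.5 V.
V_CE = 19.5 V > 0.2 V confirms active-region operation.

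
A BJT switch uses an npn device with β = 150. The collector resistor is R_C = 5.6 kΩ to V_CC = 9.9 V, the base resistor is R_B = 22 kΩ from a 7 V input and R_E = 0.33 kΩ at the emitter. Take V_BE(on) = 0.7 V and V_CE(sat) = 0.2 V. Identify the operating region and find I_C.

saturation; I_C ≈ 1.6 mA

Assume active: I_B = (7 − 0.7)/(22 + 151×0.33) = 0.0877 mA, I_C = β·I_B = 13.2 mA.
Then V_CE = 9.9 − 13.2×5.6 − 13.2×0.33 = -68.1 V < 0.2 V — the active assumption fails.
Re-solve with V_CE = 0.2 V. KCL at the emitter: V_E/R_E = (V_BB−0.7−V_E)/R_B + (V_CC−0.2−V_E)/R_C, giving V_E = 0.62 V.
I_C = (V_CC − 0.2 − V_E)/R_C = (9.7 − 0.62)/5.6 = 1.62 mA.
Check: I_B = (6.3 − 0.62)/22 = 0.258 mA, and β·I_B = 38.7 mA > I_C, confirming saturation.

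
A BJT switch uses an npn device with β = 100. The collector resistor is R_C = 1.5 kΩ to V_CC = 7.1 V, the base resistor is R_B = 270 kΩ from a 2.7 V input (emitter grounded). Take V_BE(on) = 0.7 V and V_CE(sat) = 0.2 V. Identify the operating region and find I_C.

Assume active. Base-emitter loop: I_B = (V_BB − V_BE)/R_B = (2.7 − 0.7)/270 = 0.00741 mA.
I_C = β·I_B = 100×0.00741 = 0.741 mA.
V_CE = V_CC − I_C·R_C = 7.1 − 0.741×1.5 = 5.99 V > V_CE(sat), so the active-region assumption holds.

active; I_C ≈ 0.74 mA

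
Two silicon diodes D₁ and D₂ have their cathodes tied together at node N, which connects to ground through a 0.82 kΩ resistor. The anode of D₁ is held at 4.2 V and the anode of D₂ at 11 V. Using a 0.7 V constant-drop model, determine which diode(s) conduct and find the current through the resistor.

Only D₂ conducts; I_R ≈ 13 mA

Assume both conduct. Then node N would need to be at both 4.2−0.7 = 3.5 V and 11−0.7 = 10.3 V, which is impossible.
Assume only D₂ conducts: V_N = 11 − 0.7 = 10.3 V, so I_R = 10.3/0.82 = 12.6 mA.
Check D₁: its anode-to-cathode voltage is 4.2 − 10.3 = -6.1 V < 0.7 V, so it is off. The assumption is consistent.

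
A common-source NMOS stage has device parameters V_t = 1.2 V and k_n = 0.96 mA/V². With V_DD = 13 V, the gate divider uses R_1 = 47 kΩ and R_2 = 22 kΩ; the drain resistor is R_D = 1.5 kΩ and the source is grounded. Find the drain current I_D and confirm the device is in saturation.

V_G = V_DD·R_2/(R_1+R_2) = 13×22/69 = 4.14 V. With the source grounded, V_GS = V_G = 4.14 V.
Assume saturation: I_D = (k_n/2)(V_GS − V_t)² = (0.96/2)×(4.14 − 1.2)² = 0.48×2.94² = 4.16 mA.
V_DS = V_DD − I_D·R_D = 13 − 4.16×1.5 = 6.76 V.
Saturation requires V_DS ≥ V_GS − V_t = 2.94 V; 6.76 ≥ 2.94 ✓.

I_D ≈ 4.2 mA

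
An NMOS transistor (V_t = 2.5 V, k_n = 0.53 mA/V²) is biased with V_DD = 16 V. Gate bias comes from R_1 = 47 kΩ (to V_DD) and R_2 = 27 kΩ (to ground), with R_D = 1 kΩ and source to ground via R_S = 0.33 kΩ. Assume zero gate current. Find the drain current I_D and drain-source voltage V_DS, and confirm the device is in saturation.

V_G = V_DD·R_2/(R_1+R_2) = 16×27/74 = 5.84 V.
Assume saturation: I_D = (k_n/2)(V_GS − V_t)² with V_GS = V_G − I_D·R_S = 5.84 − 0.33·I_D.
Substituting gives 0.0289·I_D² − 1.58·I_D + 2.95 = 0, with roots I_D = 1.93 or 52.9 mA.
The root I_D = 52.9 mA gives V_GS = -11.6 V ≤ V_t, so take I_D = 1.93 mA.
Then V_GS = 5.2 V and V_DS = V_DD − I_D(R_D+R_S) = 16 − 1.93×1.33 = 13.4 V.
Saturation requires V_DS ≥ V_GS − V_t = 2.7 V; 13.4 ≥ 2.7 ✓.

I_D ≈ 1.9 mA, V_DS ≈ 13 V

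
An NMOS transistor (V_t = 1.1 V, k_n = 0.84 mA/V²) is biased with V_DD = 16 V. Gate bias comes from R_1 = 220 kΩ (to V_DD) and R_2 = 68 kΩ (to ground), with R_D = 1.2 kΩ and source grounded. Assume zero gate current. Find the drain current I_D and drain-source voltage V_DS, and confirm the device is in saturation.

V_G = V_DD·R_2/(R_1+R_2) = 16×68/288 = 3.78 V. With the source grounded, V_GS = V_G = 3.78 V.
Assume saturation: I_D = (k_n/2)(V_GS − V_t)² = (0.84/2)×(3.78 − 1.1)² = 0.42×2.68² = 3.01 mA.
V_DS = V_DD − I_D·R_D = 16 − 3.01×1.2 = 12.4 V.
Saturation requires V_DS ≥ V_GS − V_t = 2.68 V; 12.4 ≥ 2.68 ✓.

I_D ≈ 3 mA, V_DS ≈ 12 V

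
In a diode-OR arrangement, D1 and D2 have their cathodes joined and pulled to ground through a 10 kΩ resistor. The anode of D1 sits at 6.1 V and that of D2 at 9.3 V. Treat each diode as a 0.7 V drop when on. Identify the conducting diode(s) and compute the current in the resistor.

Only D2 conducts; I_R ≈ 0.86 mA

Assume both conduct. Then node N would need to be at both 6.1−0.7 = 5.4 V and 9.3−0.7 = 8.6 V, which is impossible.
Assume only D2 conducts: V_N = 9.3 − 0.7 = 8.6 V, so I_R = 8.6/10 = 0.86 mA.
Check D1: its anode-to-cathode voltage is 6.1 − 8.6 = -2.5 V < 0.7 V, so it is off. The assumption is consistent.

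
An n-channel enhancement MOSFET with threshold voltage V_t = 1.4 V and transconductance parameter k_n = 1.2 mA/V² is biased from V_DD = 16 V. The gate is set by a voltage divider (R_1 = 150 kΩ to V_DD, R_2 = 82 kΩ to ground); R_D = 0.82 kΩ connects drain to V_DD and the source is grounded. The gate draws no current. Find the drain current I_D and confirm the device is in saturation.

I_D ≈ 11 mA

V_G = V_DD·R_2/(R_1+R_2) = 16×82/232 = 5.66 V. With the source grounded, V_GS = V_G = 5.66 V.
Assume saturation: I_D = (k_n/2)(V_GS − V_t)² = (1.2/2)×(5.66 − 1.4)² = 0.6×4.26² = 10.9 mA.
V_DS = V_DD − I_D·R_D = 16 − 10.9×0.82 = 7.09 V.
Saturation requires V_DS ≥ V_GS − V_t = 4.26 V; 7.09 ≥ 4.26 ✓.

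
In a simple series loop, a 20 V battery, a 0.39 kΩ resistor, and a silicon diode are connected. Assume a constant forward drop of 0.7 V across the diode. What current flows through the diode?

KVL around the loop: 20 = V_D + I·R = 0.7 + I × 0.39 kΩ.
So I = (20 − 0.7) / 0.39 kΩ = 19.3 / 0.39 = 49.5 mA.

I ≈ 49 mA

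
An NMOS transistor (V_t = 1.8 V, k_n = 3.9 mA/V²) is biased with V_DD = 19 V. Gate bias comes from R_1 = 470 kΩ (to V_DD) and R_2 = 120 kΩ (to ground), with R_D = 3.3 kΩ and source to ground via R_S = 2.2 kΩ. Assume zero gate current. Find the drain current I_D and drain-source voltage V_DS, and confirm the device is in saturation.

I_D ≈ 0.67 mA, V_DS ≈ 15 V

V_G = V_DD·R_2/(R_1+R_2) = 19×120/590 = 3.86 V.
Assume saturation: I_D = (k_n/2)(V_GS − V_t)² with V_GS = V_G − I_D·R_S = 3.86 − 2.2·I_D.
Substituting gives 9.44·I_D² − 18.7·I_D + 8.31 = 0, with roots I_D = 0.672 or 1.31 mA.
The root I_D = 1.31 mA gives V_GS = 0.98 V ≤ V_t, so take I_D = 0.672 mA.
Then V_GS = 2.39 V and V_DS = V_DD − I_D(R_D+R_S) = 19 − 0.672×5.5 = 15.3 V.
Saturation requires V_DS ≥ V_GS − V_t = 0.587 V; 15.3 ≥ 0.587 ✓.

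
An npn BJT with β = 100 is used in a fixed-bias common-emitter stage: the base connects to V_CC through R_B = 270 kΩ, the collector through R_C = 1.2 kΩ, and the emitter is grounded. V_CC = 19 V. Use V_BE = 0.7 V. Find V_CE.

Base loop: V_CC = I_B·R_B + V_BE, so I_B = (19 − 0.7)/270 kΩ = 0.0678 mA.
In the active region I_C = β·I_B = 100 × 0.0678 = 6.78 mA.
Collector loop: V_CE = V_CC − I_C·R_C = 19 − 6.78×1.2 = 10.9 V.
Since V_CE = 10.9 V > V_CE(sat) ≈ 0.2 V, the transistor is in the active region as assumed.

V_CE ≈ 11 V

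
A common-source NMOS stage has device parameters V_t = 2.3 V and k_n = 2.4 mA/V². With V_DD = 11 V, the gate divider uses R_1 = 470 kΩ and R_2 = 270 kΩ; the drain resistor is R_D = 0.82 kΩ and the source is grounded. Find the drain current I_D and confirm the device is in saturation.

V_G = V_DD·R_2/(R_1+R_2) = 11×270/740 = 4.01 V. With the source grounded, V_GS = V_G = 4.01 V.
Assume saturation: I_D = (k_n/2)(V_GS − V_t)² = (2.4/2)×(4.01 − 2.3)² = 1.2×1.71² = 3.52 mA.
V_DS = V_DD − I_D·R_D = 11 − 3.52×0.82 = 8.11 V.
Saturation requires V_DS ≥ V_GS − V_t = 1.71 V; 8.11 ≥ 1.71 ✓.

I_D ≈ 3.5 mA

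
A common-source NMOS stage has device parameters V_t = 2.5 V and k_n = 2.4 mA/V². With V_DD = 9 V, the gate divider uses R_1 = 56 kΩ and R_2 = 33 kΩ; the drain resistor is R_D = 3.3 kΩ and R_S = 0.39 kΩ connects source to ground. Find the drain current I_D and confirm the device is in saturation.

I_D ≈ 0.5 mA

V_G = V_DD·R_2/(R_1+R_2) = 9×33/89 = 3.34 V.
Assume saturation: I_D = (k_n/2)(V_GS − V_t)² with V_GS = V_G − I_D·R_S = 3.34 − 0.39·I_D.
Substituting gives 0.183·I_D² − 1.78·I_D + 0.841 = 0, with roots I_D = 0.497 or 9.27 mA.
The root I_D = 9.27 mA gives V_GS = -0.28 V ≤ V_t, so take I_D = 0.497 mA.
Then V_GS = 3.14 V and V_DS = V_DD − I_D(R_D+R_S) = 9 − 0.497×3.69 = 7.17 V.
Saturation requires V_DS ≥ V_GS − V_t = 0.643 V; 7.17 ≥ 0.643 ✓.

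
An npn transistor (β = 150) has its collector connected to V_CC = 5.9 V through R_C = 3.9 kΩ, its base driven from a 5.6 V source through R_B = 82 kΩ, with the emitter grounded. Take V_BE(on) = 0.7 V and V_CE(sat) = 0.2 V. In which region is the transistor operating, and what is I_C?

saturation; I_C ≈ 1.5 mA

Assume active: I_B = (5.6 − 0.7)/82 = 0.0598 mA, giving I_C = β·I_B = 8.96 mA.
But then V_CE = 5.9 − 8.96×3.9 = -29.1 V < V_CE(sat) = 0.2 V — impossible in the active region.
So the transistor is saturated. With V_CE = 0.2 V, I_C = (V_CC − 0.2)/R_C = 5.7/3.9 = 1.46 mA.
Check: β·I_B = 8.96 mA > I_C = 1.46 mA, confirming saturation.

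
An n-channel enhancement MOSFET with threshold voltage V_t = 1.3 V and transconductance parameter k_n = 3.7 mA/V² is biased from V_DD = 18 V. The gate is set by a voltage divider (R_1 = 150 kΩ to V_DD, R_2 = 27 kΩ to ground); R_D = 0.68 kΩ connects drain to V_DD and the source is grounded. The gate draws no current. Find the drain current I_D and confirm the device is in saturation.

I_D ≈ 3.9 mA

V_G = V_DD·R_2/(R_1+R_2) = 18×27/177 = 2.75 V. With the source grounded, V_GS = V_G = 2.75 V.
Assume saturation: I_D = (k_n/2)(V_GS − V_t)² = (3.7/2)×(2.75 − 1.3)² = 1.85×1.45² = 3.87 mA.
V_DS = V_DD − I_D·R_D = 18 − 3.87×0.68 = 15.4 V.
Saturation requires V_DS ≥ V_GS − V_t = 1.45 V; 15.4 ≥ 1.45 ✓.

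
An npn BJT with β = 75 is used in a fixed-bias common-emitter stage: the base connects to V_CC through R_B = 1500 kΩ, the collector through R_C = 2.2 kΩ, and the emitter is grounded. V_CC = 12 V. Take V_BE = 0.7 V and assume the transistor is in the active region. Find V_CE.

V_CE ≈ 11 V

Base loop: V_CC = I_B·R_B + V_BE, so I_B = (12 − 0.7)/1500 kΩ = 0.00753 mA.
In the active region I_C = β·I_B = 75 × 0.00753 = 0.565 mA.
Collector loop: V_CE = V_CC − I_C·R_C = 12 − 0.565×2.2 = 10.8 V.
Since V_CE = 10.8 V > V_CE(sat) ≈ 0.2 V, the transistor is in the active region as assumed.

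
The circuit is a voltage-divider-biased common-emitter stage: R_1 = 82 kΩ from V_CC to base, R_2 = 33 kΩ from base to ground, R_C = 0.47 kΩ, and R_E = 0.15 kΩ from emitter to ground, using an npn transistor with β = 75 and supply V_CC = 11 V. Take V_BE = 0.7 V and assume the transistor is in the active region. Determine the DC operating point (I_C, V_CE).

Thevenize the base divider: V_Th = V_CC·R_2/(R_1+R_2) = 11×33/115 = 3.16 V, R_Th = R_1‖R_2 = 23.5 kΩ.
Base-emitter loop: V_Th = I_B·R_Th + V_BE + (β+1)I_B·R_E, so I_B = (3.16 − 0.7) / (23.5 + 76×0.15) = 0.0703 mA.
I_C = β·I_B = 75×0.0703 = 5.27 mA, and I_E = (β+1)I_B = 5.34 mA.
V_CE = V_CC − I_C·R_C − I_E·R_E = 11 − 5.27×0.47 − 5.34×0.15 = 7.72 V.
V_CE = 7.72 V > 0.2 V confirms active-region operation.

I_C ≈ 5.3 mA, V_CE ≈ 7.7 V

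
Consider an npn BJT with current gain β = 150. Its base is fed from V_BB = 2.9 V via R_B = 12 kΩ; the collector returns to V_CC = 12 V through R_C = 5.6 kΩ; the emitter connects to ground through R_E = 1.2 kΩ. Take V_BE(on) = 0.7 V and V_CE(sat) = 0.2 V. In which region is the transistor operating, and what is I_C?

Assume active. Base-emitter loop: I_B = (V_BB − V_BE)/(R_B + (β+1)R_E) = (2.9 − 0.7)/(12 + 151×1.2) = 0.0114 mA.
I_C = β·I_B = 150×0.0114 = 1.71 mA.
V_CE = V_CC − I_C·R_C − I_E·R_E = 12 − 1.71×5.6 − 1.72×1.2 = 0.371 V > V_CE(sat), so the active-region assumption holds.

active; I_C ≈ 1.7 mA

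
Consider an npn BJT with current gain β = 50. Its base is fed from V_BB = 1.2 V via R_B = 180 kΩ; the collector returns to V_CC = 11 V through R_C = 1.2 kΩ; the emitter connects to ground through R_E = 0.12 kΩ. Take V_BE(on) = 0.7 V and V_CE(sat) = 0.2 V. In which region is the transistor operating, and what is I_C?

active; I_C ≈ 0.13 mA

Assume active. Base-emitter loop: I_B = (V_BB − V_BE)/(R_B + (β+1)R_E) = (1.2 − 0.7)/(180 + 51×0.12) = 0.00269 mA.
I_C = β·I_B = 50×0.00269 = 0.134 mA.
V_CE = V_CC − I_C·R_C − I_E·R_E = 11 − 0.134×1.2 − 0.137×0.12 = 10.8 V > V_CE(sat), so the active-region assumption holds.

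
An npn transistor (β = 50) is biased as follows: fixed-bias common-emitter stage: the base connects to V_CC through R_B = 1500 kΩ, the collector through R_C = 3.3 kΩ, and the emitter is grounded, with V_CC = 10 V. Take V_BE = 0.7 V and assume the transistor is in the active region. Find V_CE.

Base loop: V_CC = I_B·R_B + V_BE, so I_B = (10 − 0.7)/1500 kΩ = 0.0062 mA.
In the active region I_C = β·I_B = 50 × 0.0062 = 0.31 mA.
Collector loop: V_CE = V_CC − I_C·R_C = 10 − 0.31×3.3 = 8.98 V.
Since V_CE = 8.98 V > V_CE(sat) ≈ 0.2 V, the transistor is in the active region as assumed.

V_CE ≈ 9 V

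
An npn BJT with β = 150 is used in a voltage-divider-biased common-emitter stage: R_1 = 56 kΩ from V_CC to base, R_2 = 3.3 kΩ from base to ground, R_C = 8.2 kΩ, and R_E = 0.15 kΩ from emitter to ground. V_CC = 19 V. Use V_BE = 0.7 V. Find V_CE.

Thevenize the base divider: V_Th = V_CC·R_2/(R_1+R_2) = 19×3.3/59.3 = 1.06 V, R_Th = R_1‖R_2 = 3.12 kΩ.
Base-emitter loop: V_Th = I_B·R_Th + V_BE + (β+1)I_B·R_E, so I_B = (1.06 − 0.7) / (3.12 + 151×0.15) = 0.0139 mA.
I_C = β·I_B = 150×0.0139 = 2.08 mA, and I_E = (β+1)I_B = 2.09 mA.
V_CE = V_CC − I_C·R_C − I_E·R_E = 19 − 2.08×8.2 − 2.09×0.15 = 1.63 V.
V_CE = 1.63 V > 0.2 V confirms active-region operation.

V_CE ≈ 1.6 V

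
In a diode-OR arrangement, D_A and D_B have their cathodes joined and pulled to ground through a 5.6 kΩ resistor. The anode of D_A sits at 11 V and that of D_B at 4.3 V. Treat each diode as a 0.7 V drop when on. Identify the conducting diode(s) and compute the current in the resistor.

Assume both conduct. Then node N would need to be at both 11−0.7 = 10.3 V and 4.3−0.7 = 3.6 V, which is impossible.
Assume only D_A conducts: V_N = 11 − 0.7 = 10.3 V, so I_R = 10.3/5.6 = 1.84 mA.
Check D_B: its anode-to-cathode voltage is 4.3 − 10.3 = -6 V < 0.7 V, so it is off. The assumption is consistent.

Only D_A conducts; I_R ≈ 1.8 mA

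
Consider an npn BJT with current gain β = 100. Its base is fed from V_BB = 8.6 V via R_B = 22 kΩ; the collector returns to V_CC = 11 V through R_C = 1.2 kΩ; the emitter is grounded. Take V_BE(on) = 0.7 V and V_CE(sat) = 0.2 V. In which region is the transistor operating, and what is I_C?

Assume active: I_B = (8.6 − 0.7)/22 = 0.359 mA, giving I_C = β·I_B = 35.9 mA.
But then V_CE = 11 − 35.9×1.2 = -32.1 V < V_CE(sat) = 0.2 V — impossible in the active region.
So the transistor is saturated. With V_CE = 0.2 V, I_C = (V_CC − 0.2)/R_C = 10.8/1.2 = 9 mA.
Check: β·I_B = 35.9 mA > I_C = 9 mA, confirming saturation.

saturation; I_C ≈ 9 mA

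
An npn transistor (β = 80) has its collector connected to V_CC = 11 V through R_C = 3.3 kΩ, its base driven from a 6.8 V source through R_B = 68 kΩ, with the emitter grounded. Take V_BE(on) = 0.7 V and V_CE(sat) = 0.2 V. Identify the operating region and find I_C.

saturation; I_C ≈ 3.3 mA

Assume active: I_B = (6.8 − 0.7)/68 = 0.0897 mA, giving I_C = β·I_B = 7.18 mA.
But then V_CE = 11 − 7.18×3.3 = -12.7 V < V_CE(sat) = 0.2 V — impossible in the active region.
So the transistor is saturated. With V_CE = 0.2 V, I_C = (V_CC − 0.2)/R_C = 10.8/3.3 = 3.27 mA.
Check: β·I_B = 7.18 mA > I_C = 3.27 mA, confirming saturation.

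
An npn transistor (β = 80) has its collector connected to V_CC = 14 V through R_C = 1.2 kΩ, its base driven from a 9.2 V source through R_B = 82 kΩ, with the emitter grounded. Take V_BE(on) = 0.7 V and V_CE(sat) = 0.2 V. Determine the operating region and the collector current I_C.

Assume active. Base-emitter loop: I_B = (V_BB − V_BE)/R_B = (9.2 − 0.7)/82 = 0.104 mA.
I_C = β·I_B = 80×0.104 = 8.29 mA.
V_CE = V_CC − I_C·R_C = 14 − 8.29×1.2 = 4.05 V > V_CE(sat), so the active-region assumption holds.

active; I_C ≈ 8.3 mA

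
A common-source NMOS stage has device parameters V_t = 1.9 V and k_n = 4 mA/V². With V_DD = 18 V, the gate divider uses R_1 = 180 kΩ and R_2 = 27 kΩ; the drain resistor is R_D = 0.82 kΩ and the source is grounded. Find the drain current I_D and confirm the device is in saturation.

V_G = V_DD·R_2/(R_1+R_2) = 18×27/207 = 2.35 V. With the source grounded, V_GS = V_G = 2.35 V.
Assume saturation: I_D = (k_n/2)(V_GS − V_t)² = (4/2)×(2.35 − 1.9)² = 2×0.448² = 0.401 mA.
V_DS = V_DD − I_D·R_D = 18 − 0.401×0.82 = 17.7 V.
Saturation requires V_DS ≥ V_GS − V_t = 0.448 V; 17.7 ≥ 0.448 ✓.

I_D ≈ 0.4 mA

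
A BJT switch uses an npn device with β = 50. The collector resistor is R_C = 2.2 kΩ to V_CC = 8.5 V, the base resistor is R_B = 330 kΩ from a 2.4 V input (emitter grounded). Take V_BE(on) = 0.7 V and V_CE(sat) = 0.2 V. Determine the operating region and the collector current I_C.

active; I_C ≈ 0.26 mA

Assume active. Base-emitter loop: I_B = (V_BB − V_BE)/R_B = (2.4 − 0.7)/330 = 0.00515 mA.
I_C = β·I_B = 50×0.00515 = 0.258 mA.
V_CE = V_CC − I_C·R_C = 8.5 − 0.258×2.2 = 7.93 V > V_CE(sat), so the active-region assumption holds.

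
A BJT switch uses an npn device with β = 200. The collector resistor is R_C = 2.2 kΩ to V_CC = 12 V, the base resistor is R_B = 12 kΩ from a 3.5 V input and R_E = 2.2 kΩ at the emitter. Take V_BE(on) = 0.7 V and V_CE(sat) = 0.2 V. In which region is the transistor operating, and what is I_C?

active; I_C ≈ 1.2 mA

Assume active. Base-emitter loop: I_B = (V_BB − V_BE)/(R_B + (β+1)R_E) = (3.5 − 0.7)/(12 + 201×2.2) = 0.00616 mA.
I_C = β·I_B = 200×0.00616 = 1.23 mA.
V_CE = V_CC − I_C·R_C − I_E·R_E = 12 − 1.23×2.2 − 1.24×2.2 = 6.56 V > V_CE(sat), so the active-region assumption holds.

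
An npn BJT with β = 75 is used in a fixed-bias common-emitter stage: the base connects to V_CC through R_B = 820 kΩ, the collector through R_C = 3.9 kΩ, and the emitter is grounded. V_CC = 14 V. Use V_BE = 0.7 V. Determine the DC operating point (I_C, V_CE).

I_C ≈ 1.2 mA, V_CE ≈ 9.3 V

Base loop: V_CC = I_B·R_B + V_BE, so I_B = (14 − 0.7)/820 kΩ = 0.0162 mA.
In the active region I_C = β·I_B = 75 × 0.0162 = 1.22 mA.
Collector loop: V_CE = V_CC − I_C·R_C = 14 − 1.22×3.9 = 9.26 V.
Since V_CE = 9.26 V > V_CE(sat) ≈ 0.2 V, the transistor is in the active region as assumed.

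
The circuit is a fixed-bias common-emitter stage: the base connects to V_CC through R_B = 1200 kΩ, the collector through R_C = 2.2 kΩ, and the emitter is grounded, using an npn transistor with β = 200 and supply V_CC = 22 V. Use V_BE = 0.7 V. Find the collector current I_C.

I_C ≈ 3.6 mA

Base loop: V_CC = I_B·R_B + V_BE, so I_B = (22 − 0.7)/1200 kΩ = 0.0178 mA.
In the active region I_C = β·I_B = 200 × 0.0178 = 3.55 mA.
Collector loop: V_CE = V_CC − I_C·R_C = 22 − 3.55×2.2 = 14.2 V.
Since V_CE = 14.2 V > V_CE(sat) ≈ 0.2 V, the transistor is in the active region as assumed.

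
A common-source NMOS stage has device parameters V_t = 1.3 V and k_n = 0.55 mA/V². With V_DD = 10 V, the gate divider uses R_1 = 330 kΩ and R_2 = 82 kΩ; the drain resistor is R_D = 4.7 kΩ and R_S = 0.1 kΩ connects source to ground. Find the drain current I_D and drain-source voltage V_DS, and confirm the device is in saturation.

I_D ≈ 0.13 mA, V_DS ≈ 9.4 V

V_G = V_DD·R_2/(R_1+R_2) = 10×82/412 = 1.99 V.
Assume saturation: I_D = (k_n/2)(V_GS − V_t)² with V_GS = V_G − I_D·R_S = 1.99 − 0.1·I_D.
Substituting gives 0.00275·I_D² − 1.04·I_D + 0.131 = 0, with roots I_D = 0.126 or 377 mA.
The root I_D = 377 mA gives V_GS = -35.7 V ≤ V_t, so take I_D = 0.126 mA.
Then V_GS = 1.98 V and V_DS = V_DD − I_D(R_D+R_S) = 10 − 0.126×4.8 = 9.39 V.
Saturation requires V_DS ≥ V_GS − V_t = 0.678 V; 9.39 ≥ 0.678 ✓.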